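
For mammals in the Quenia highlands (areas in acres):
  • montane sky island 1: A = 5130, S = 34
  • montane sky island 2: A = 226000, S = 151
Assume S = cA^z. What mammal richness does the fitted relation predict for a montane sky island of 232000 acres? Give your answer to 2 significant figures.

150

z = ln(151/34) / ln(226000/5130) = 1.4909 / 3.7854 = 0.3939
c = 34 / 5130^0.3939 = 34 / 28.92 = 1.175
S₃ = 1.175 × 232000^0.3939 = 1.175 × 129.8 ≈ 152.6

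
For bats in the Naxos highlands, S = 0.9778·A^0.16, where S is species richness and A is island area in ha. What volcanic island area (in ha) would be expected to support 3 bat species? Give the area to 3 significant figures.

3 = 0.9778 × A^0.16  ⇒  A^0.16 = 3/0.9778 = 3.068
ln A = ln(3.068) / 0.16 = 1.1211 / 0.16 = 7.0066
A = e^7.0066 ≈ 1104 ha

1100 ha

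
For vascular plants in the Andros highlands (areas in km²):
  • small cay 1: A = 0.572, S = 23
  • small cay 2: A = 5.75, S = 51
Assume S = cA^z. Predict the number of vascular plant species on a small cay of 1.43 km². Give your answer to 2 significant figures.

z = ln(51/23) / ln(5.75/0.572) = 0.7963 / 2.3078 = 0.3451
c = 23 / 0.572^0.3451 = 23 / 0.8247 = 27.89
S₃ = 27.89 × 1.43^0.3451 = 27.89 × 1.131 ≈ 31.55

32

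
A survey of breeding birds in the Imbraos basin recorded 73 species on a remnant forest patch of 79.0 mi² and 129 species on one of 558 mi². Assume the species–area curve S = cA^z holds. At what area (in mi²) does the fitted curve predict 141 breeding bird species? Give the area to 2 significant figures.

z = ln(129/73) / ln(558/79) = 0.5694 / 1.9549 = 0.2912
c = 73 / 79^0.2912 = 73 / 3.57 = 20.45
A = (141/20.45)^(1/0.2912) ⇒ ln A = ln(6.895)/0.2912 = 6.6298
A = e^6.6298 ≈ 757.3 mi²

760 mi²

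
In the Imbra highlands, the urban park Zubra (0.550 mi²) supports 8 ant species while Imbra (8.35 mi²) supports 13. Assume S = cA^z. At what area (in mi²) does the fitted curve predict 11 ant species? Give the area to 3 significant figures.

z = ln(13/8) / ln(8.35/0.55) = 0.4855 / 2.7201 = 0.1785
c = 8 / 0.55^0.1785 = 8 / 0.8988 = 8.901
A = (11/8.901)^(1/0.1785) ⇒ ln A = ln(1.236)/0.1785 = 1.1863
A = e^1.1863 ≈ 3.275 mi²

3.28 mi²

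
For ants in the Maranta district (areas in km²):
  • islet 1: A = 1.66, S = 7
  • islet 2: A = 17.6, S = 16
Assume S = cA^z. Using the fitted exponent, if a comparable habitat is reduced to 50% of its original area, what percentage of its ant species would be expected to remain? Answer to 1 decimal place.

z = ln(16/7) / ln(17.6/1.66) = 0.8267 / 2.3611 = 0.3501
S_new/S_old = (A_new/A_old)^z = 0.5^0.3501 = exp(0.3501 × -0.6931) = 0.7845

78.5%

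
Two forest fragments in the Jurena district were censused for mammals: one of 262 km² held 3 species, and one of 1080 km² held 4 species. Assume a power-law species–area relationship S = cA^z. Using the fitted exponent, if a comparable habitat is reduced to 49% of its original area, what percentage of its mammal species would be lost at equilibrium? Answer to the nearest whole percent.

13%

z = ln(4/3) / ln(1080/262) = 0.2877 / 1.4164 = 0.2031
S_new/S_old = (A_new/A_old)^z = 0.49^0.2031 = exp(0.2031 × -0.7133) = 0.8651
Fraction lost = 1 − 0.8651 = 0.1349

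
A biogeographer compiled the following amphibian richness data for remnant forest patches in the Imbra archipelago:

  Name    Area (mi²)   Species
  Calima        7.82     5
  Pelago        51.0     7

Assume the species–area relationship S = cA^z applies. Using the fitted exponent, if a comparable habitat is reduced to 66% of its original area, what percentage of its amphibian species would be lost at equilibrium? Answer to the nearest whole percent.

z = ln(7/5) / ln(51/7.82) = 0.3365 / 1.8751 = 0.1794
S_new/S_old = (A_new/A_old)^z = 0.66^0.1794 = exp(0.1794 × -0.4155) = 0.9282
Fraction lost = 1 − 0.9282 = 0.07185

7%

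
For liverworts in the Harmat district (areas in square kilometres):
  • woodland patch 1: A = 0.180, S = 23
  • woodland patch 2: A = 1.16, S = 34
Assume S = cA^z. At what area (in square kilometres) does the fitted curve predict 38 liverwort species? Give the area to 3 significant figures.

1.97 square kilometres

z = ln(34/23) / ln(1.16/0.18) = 0.3909 / 1.8632 = 0.2098
c = 23 / 0.18^0.2098 = 23 / 0.6979 = 32.96
A = (38/32.96)^(1/0.2098) ⇒ ln A = ln(1.153)/0.2098 = 0.6786
A = e^0.6786 ≈ 1.971 square kilometres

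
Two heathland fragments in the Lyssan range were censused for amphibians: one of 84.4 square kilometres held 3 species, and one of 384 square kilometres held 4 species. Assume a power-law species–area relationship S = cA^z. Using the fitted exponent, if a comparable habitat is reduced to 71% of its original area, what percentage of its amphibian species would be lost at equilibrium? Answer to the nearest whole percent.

6%

z = ln(4/3) / ln(384/84.4) = 0.2877 / 1.5151 = 0.1899
S_new/S_old = (A_new/A_old)^z = 0.71^0.1899 = exp(0.1899 × -0.3425) = 0.937
Fraction lost = 1 − 0.937 = 0.06296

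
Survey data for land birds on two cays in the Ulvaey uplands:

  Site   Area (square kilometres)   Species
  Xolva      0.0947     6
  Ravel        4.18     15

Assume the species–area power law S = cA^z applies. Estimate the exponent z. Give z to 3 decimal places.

Taking logs: ln S = ln c + z ln A, so z = (ln S₂ − ln S₁)/(ln A₂ − ln A₁).
z = ln(15/6) / ln(4.18/0.0947) = ln(2.5) / ln(44.14) = 0.9163 / 3.7874 = 0.2419

0.242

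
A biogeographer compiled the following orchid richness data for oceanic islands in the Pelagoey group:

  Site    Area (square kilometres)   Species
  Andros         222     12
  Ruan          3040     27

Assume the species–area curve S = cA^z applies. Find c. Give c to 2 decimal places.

z = ln(S₂/S₁) / ln(A₂/A₁) = ln(27/12) / ln(3040/222) = 0.8109 / 2.6169 = 0.3099
c = S₁ / A₁^z = 12 / 222^0.3099 = 12 / 5.334 = 2.25

2.25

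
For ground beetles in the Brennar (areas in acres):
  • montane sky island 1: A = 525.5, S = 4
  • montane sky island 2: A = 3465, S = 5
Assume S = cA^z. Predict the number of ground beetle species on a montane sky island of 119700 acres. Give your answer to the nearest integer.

z = ln(5/4) / ln(3465/525.5) = 0.2231 / 1.8861 = 0.1183
c = 4 / 525.5^0.1183 = 4 / 2.098 = 1.906
S₃ = 1.906 × 119700^0.1183 = 1.906 × 3.988 ≈ 7.603

8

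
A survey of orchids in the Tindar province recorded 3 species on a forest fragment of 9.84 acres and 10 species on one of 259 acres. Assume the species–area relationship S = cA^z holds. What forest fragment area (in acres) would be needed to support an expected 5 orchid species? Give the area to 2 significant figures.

z = ln(10/3) / ln(259/9.84) = 1.2040 / 3.2704 = 0.3681
c = 3 / 9.84^0.3681 = 3 / 2.32 = 1.293
A = (5/1.293)^(1/0.3681) ⇒ ln A = ln(3.867)/0.3681 = 3.6740
A = e^3.6740 ≈ 39.41 acres

39 acres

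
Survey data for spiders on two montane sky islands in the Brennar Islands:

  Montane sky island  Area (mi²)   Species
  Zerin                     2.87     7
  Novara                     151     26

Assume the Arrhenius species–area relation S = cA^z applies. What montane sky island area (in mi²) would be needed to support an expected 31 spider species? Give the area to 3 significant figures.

257 mi²

z = ln(26/7) / ln(151/2.87) = 1.3122 / 3.9630 = 0.3311
c = 7 / 2.87^0.3311 = 7 / 1.418 = 4.937
A = (31/4.937)^(1/0.3311) ⇒ ln A = ln(6.279)/0.3311 = 5.5485
A = e^5.5485 ≈ 256.8 mi²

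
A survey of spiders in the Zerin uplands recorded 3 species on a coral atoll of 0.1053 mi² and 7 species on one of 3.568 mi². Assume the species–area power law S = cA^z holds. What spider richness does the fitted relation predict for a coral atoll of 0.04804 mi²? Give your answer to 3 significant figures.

z = ln(7/3) / ln(3.568/0.1053) = 0.8473 / 3.5229 = 0.2405
c = 3 / 0.1053^0.2405 = 3 / 0.582 = 5.155
S₃ = 5.155 × 0.04804^0.2405 = 5.155 × 0.4819 ≈ 2.484

2.48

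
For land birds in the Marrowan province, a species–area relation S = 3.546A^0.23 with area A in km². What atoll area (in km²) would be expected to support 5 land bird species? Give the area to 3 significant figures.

5 = 3.546 × A^0.23  ⇒  A^0.23 = 5/3.546 = 1.41
ln A = ln(1.41) / 0.23 = 0.3436 / 0.23 = 1.4940
A = e^1.4940 ≈ 4.455 km²

4.45 km²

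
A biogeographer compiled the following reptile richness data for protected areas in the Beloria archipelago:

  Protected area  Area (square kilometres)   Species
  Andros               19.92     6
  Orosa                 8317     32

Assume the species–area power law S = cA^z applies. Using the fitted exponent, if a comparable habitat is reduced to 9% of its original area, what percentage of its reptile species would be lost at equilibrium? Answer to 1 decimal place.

z = ln(32/6) / ln(8317/19.92) = 1.6740 / 6.0343 = 0.2774
S_new/S_old = (A_new/A_old)^z = 0.09^0.2774 = exp(0.2774 × -2.4079) = 0.5127
Fraction lost = 1 − 0.5127 = 0.4873

48.7%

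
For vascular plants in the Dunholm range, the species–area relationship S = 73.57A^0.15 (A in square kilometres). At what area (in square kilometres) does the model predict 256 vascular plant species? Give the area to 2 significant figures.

256 = 73.57 × A^0.15  ⇒  A^0.15 = 256/73.57 = 3.48
ln A = ln(3.48) / 0.15 = 1.2469 / 0.15 = 8.3129
A = e^8.3129 ≈ 4076 square kilometres

4100 square kilometres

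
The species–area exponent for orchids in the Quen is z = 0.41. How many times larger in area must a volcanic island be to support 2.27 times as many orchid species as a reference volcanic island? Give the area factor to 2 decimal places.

(A₂/A₁)^0.41 = 2.27, so A₂/A₁ = 2.27^(1/0.41) = 2.27^2.439
ln(A₂/A₁) = ln 2.27 / 0.41 = 0.8198 / 0.41 = 1.9995
A₂/A₁ = e^1.9995 ≈ 7.385

7.39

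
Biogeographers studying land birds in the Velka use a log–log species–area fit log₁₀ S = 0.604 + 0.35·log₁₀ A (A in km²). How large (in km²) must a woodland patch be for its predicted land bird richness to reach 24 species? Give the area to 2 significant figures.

170 km²

24 = 4.018 × A^0.35  ⇒  A^0.35 = 24/4.018 = 5.973
ln A = ln(5.973) / 0.35 = 1.7873 / 0.35 = 5.1065
A = e^5.1065 ≈ 165.1 km²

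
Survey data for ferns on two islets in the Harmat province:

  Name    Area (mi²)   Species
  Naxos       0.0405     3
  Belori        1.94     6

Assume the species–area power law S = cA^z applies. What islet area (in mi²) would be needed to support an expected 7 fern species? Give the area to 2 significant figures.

4.6 mi²

z = ln(6/3) / ln(1.94/0.0405) = 0.6931 / 3.8691 = 0.1791
c = 3 / 0.0405^0.1791 = 3 / 0.563 = 5.328
A = (7/5.328)^(1/0.1791) ⇒ ln A = ln(1.314)/0.1791 = 1.5232
A = e^1.5232 ≈ 4.587 mi²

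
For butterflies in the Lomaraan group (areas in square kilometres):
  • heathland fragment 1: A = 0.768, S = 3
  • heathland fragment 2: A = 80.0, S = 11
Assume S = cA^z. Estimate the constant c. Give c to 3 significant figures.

z = ln(S₂/S₁) / ln(A₂/A₁) = ln(11/3) / ln(80/0.768) = 1.2993 / 4.6460 = 0.2797
c = S₁ / A₁^z = 3 / 0.768^0.2797 = 3 / 0.9288 = 3.23

3.23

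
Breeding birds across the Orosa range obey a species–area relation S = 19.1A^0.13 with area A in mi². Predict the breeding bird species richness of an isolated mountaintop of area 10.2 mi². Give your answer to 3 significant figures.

S = 19.1 × 10.2^0.13
ln S = ln 19.1 + 0.13 × ln 10.2 = 2.9497 + 0.13 × 2.3224 = 3.2516
S = e^3.2516 ≈ 25.83

25.8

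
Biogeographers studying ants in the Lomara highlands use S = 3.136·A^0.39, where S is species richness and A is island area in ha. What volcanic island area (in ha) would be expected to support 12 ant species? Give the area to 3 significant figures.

31.2 ha

12 = 3.136 × A^0.39  ⇒  A^0.39 = 12/3.136 = 3.827
ln A = ln(3.827) / 0.39 = 1.3420 / 0.39 = 3.4409
A = e^3.4409 ≈ 31.22 ha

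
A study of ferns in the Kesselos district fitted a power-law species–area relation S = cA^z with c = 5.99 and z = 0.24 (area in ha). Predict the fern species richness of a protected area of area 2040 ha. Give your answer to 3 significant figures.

37.3

S = 5.99 × 2040^0.24
ln S = ln 5.99 + 0.24 × ln 2040 = 1.7901 + 0.24 × 7.6207 = 3.6191
S = e^3.6191 ≈ 37.3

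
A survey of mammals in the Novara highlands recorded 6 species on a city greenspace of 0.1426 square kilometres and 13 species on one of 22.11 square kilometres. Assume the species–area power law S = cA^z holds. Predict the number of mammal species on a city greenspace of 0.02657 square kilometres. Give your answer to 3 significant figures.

z = ln(13/6) / ln(22.11/0.1426) = 0.7732 / 5.0437 = 0.1533
c = 6 / 0.1426^0.1533 = 6 / 0.7419 = 8.088
S₃ = 8.088 × 0.02657^0.1533 = 8.088 × 0.5734 ≈ 4.638

4.64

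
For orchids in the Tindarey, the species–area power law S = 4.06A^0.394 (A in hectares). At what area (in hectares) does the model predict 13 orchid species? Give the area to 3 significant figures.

13 = 4.06 × A^0.394  ⇒  A^0.394 = 13/4.06 = 3.202
ln A = ln(3.202) / 0.394 = 1.1638 / 0.394 = 2.9537
A = e^2.9537 ≈ 19.18 hectares

19.2 hectares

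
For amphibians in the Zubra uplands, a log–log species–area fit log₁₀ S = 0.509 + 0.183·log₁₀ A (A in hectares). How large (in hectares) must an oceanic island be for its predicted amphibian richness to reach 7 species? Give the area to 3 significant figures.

68.6 hectares

7 = 3.228 × A^0.183  ⇒  A^0.183 = 7/3.228 = 2.168
ln A = ln(2.168) / 0.183 = 0.7739 / 0.183 = 4.2289
A = e^4.2289 ≈ 68.64 hectares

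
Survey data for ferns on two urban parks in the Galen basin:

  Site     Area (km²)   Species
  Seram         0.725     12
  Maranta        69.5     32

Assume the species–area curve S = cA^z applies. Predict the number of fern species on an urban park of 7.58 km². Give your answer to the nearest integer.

20

z = ln(32/12) / ln(69.5/0.725) = 0.9808 / 4.5629 = 0.2150
c = 12 / 0.725^0.2150 = 12 / 0.9332 = 12.86
S₃ = 12.86 × 7.58^0.2150 = 12.86 × 1.546 ≈ 19.87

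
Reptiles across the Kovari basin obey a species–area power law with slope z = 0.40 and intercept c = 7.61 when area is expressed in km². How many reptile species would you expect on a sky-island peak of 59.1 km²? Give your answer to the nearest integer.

39 species

S = 7.61 × 59.1^0.4
ln S = ln 7.61 + 0.4 × ln 59.1 = 2.0295 + 0.4 × 4.0792 = 3.6612
S = e^3.6612 ≈ 38.91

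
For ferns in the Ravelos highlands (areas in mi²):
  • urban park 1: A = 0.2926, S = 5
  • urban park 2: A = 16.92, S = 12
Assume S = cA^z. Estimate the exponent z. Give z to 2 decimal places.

0.22

Taking logs: ln S = ln c + z ln A, so z = (ln S₂ − ln S₁)/(ln A₂ − ln A₁).
z = ln(12/5) / ln(16.92/0.2926) = ln(2.4) / ln(57.83) = 0.8755 / 4.0574 = 0.2158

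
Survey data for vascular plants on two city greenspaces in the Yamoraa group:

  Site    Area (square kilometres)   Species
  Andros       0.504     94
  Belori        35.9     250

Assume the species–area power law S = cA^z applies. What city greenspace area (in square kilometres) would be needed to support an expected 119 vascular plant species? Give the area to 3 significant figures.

z = ln(250/94) / ln(35.9/0.504) = 0.9782 / 4.2659 = 0.2293
c = 94 / 0.504^0.2293 = 94 / 0.8546 = 110
A = (119/110)^(1/0.2293) ⇒ ln A = ln(1.082)/0.2293 = 0.3433
A = e^0.3433 ≈ 1.41 square kilometres

1.41 square kilometres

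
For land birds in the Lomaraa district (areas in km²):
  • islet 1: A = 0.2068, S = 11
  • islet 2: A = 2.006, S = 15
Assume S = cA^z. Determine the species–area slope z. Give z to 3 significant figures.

Taking logs: ln S = ln c + z ln A, so z = (ln S₂ − ln S₁)/(ln A₂ − ln A₁).
z = ln(15/11) / ln(2.006/0.2068) = ln(1.364) / ln(9.7) = 0.3102 / 2.2721 = 0.1365

0.137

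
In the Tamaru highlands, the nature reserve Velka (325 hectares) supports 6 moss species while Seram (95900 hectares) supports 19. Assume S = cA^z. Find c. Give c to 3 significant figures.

z = ln(S₂/S₁) / ln(A₂/A₁) = ln(19/6) / ln(95900/325) = 1.1527 / 5.6872 = 0.2027
c = S₁ / A₁^z = 6 / 325^0.2027 = 6 / 3.229 = 1.858

1.86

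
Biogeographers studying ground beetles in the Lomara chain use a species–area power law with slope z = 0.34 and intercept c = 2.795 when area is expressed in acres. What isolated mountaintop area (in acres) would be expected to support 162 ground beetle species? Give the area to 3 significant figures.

162 = 2.795 × A^0.34  ⇒  A^0.34 = 162/2.795 = 57.96
ln A = ln(57.96) / 0.34 = 4.0598 / 0.34 = 11.9405
A = e^11.9405 ≈ 153351 acres

153000 acres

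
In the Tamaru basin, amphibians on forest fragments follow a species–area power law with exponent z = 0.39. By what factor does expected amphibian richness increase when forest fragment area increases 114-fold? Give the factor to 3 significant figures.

6.34

S₂/S₁ = (A₂/A₁)^z = 114^0.39
ln(S₂/S₁) = 0.39 × ln 114 = 0.39 × 4.7362 = 1.8471
S₂/S₁ = e^1.8471 ≈ 6.342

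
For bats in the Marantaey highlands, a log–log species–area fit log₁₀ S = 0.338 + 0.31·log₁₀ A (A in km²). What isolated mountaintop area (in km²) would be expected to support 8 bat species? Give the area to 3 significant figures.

8 = 2.178 × A^0.31  ⇒  A^0.31 = 8/2.178 = 3.674
ln A = ln(3.674) / 0.31 = 1.3012 / 0.31 = 4.1973
A = e^4.1973 ≈ 66.51 km²

66.5 km²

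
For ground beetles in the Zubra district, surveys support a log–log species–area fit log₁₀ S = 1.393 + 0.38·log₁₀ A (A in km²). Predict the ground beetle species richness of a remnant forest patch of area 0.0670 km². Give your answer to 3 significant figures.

8.85

S = 24.72 × 0.067^0.38
ln S = ln 24.72 + 0.38 × ln 0.067 = 3.2075 + 0.38 × -2.7031 = 2.1803
S = e^2.1803 ≈ 8.849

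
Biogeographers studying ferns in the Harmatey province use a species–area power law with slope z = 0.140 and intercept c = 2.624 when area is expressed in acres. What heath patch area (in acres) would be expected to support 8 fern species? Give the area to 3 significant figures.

8 = 2.624 × A^0.14  ⇒  A^0.14 = 8/2.624 = 3.049
ln A = ln(3.049) / 0.14 = 1.1147 / 0.14 = 7.9624
A = e^7.9624 ≈ 2871 acres

2870 acres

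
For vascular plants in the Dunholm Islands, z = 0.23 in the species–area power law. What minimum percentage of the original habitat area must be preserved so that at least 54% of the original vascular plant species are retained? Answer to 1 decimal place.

Need (A_new/A_old)^0.23 = 0.54, so A_new/A_old = 0.54^(1/0.23) = 0.54^4.348
ln(A_new/A_old) = ln 0.54 / 0.23 = -0.6162 / 0.23 = -2.6791
A_new/A_old = e^-2.6791 ≈ 0.06863

6.9%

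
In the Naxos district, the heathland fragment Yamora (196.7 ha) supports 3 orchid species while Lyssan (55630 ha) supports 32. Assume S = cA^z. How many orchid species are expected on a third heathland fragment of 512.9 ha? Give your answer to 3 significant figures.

z = ln(32/3) / ln(55630/196.7) = 2.3671 / 5.6448 = 0.4193
c = 3 / 196.7^0.4193 = 3 / 9.16 = 0.3275
S₃ = 0.3275 × 512.9^0.4193 = 0.3275 × 13.69 ≈ 4.484

4.48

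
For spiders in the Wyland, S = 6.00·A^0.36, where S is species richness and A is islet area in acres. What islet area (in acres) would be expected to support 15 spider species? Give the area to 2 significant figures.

13 acres

15 = 6 × A^0.36  ⇒  A^0.36 = 15/6 = 2.5
ln A = ln(2.5) / 0.36 = 0.9163 / 0.36 = 2.5453
A = e^2.5453 ≈ 12.75 acres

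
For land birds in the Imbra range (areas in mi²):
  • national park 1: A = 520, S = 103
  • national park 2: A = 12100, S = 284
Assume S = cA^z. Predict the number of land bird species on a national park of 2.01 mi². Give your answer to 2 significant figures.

17

z = ln(284/103) / ln(12100/520) = 1.0142 / 3.1471 = 0.3223
c = 103 / 520^0.3223 = 103 / 7.504 = 13.73
S₃ = 13.73 × 2.01^0.3223 = 13.73 × 1.252 ≈ 17.19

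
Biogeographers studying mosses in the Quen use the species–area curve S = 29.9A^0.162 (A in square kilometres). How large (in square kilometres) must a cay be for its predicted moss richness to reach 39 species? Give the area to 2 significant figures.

39 = 29.9 × A^0.162  ⇒  A^0.162 = 39/29.9 = 1.304
ln A = ln(1.304) / 0.162 = 0.2657 / 0.162 = 1.6401
A = e^1.6401 ≈ 5.156 square kilometres

5.2 square kilometres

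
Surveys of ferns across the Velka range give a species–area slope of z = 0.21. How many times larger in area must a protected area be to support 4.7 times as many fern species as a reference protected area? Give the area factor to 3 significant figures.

1590

(A₂/A₁)^0.21 = 4.7, so A₂/A₁ = 4.7^(1/0.21) = 4.7^4.762
ln(A₂/A₁) = ln 4.7 / 0.21 = 1.5476 / 0.21 = 7.3693
A₂/A₁ = e^7.3693 ≈ 1587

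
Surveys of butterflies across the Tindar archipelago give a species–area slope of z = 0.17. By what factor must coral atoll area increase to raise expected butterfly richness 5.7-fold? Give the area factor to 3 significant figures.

(A₂/A₁)^0.17 = 5.7, so A₂/A₁ = 5.7^(1/0.17) = 5.7^5.882
ln(A₂/A₁) = ln 5.7 / 0.17 = 1.7405 / 0.17 = 10.2380
A₂/A₁ = e^10.2380 ≈ 27946

27900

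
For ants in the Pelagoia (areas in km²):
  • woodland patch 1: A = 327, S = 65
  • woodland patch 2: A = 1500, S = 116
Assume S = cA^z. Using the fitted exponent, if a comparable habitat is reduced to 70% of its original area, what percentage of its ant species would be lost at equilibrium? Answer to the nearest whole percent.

z = ln(116/65) / ln(1500/327) = 0.5792 / 1.5233 = 0.3802
S_new/S_old = (A_new/A_old)^z = 0.7^0.3802 = exp(0.3802 × -0.3567) = 0.8732
Fraction lost = 1 − 0.8732 = 0.1268

13%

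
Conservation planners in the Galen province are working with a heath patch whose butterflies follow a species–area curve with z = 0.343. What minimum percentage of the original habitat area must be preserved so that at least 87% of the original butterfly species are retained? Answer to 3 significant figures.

66.6%

Need (A_new/A_old)^0.343 = 0.87, so A_new/A_old = 0.87^(1/0.343) = 0.87^2.915
ln(A_new/A_old) = ln 0.87 / 0.343 = -0.1393 / 0.343 = -0.4060
A_new/A_old = e^-0.4060 ≈ 0.6663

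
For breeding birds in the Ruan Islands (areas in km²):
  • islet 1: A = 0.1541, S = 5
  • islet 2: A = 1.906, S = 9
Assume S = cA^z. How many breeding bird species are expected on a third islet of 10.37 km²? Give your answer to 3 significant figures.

z = ln(9/5) / ln(1.906/0.1541) = 0.5878 / 2.5152 = 0.2337
c = 5 / 0.1541^0.2337 = 5 / 0.6459 = 7.741
S₃ = 7.741 × 10.37^0.2337 = 7.741 × 1.727 ≈ 13.37

13.4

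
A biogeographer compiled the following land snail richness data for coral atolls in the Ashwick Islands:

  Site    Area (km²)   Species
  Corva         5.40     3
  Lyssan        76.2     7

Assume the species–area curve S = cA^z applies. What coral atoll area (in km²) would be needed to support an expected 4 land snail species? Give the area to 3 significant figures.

z = ln(7/3) / ln(76.2/5.4) = 0.8473 / 2.6470 = 0.3201
c = 3 / 5.4^0.3201 = 3 / 1.716 = 1.749
A = (4/1.749)^(1/0.3201) ⇒ ln A = ln(2.288)/0.3201 = 2.5851
A = e^2.5851 ≈ 13.26 km²

13.3 km²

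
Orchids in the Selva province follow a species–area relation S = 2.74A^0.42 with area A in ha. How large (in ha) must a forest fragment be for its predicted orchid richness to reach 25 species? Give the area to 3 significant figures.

25 = 2.74 × A^0.42  ⇒  A^0.42 = 25/2.74 = 9.124
ln A = ln(9.124) / 0.42 = 2.2109 / 0.42 = 5.2641
A = e^5.2641 ≈ 193.3 ha

193 ha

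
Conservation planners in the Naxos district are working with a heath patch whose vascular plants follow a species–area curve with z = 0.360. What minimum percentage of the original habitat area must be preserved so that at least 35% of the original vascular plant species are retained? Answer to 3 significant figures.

Need (A_new/A_old)^0.36 = 0.35, so A_new/A_old = 0.35^(1/0.36) = 0.35^2.778
ln(A_new/A_old) = ln 0.35 / 0.36 = -1.0498 / 0.36 = -2.9162
A_new/A_old = e^-2.9162 ≈ 0.05414

5.41%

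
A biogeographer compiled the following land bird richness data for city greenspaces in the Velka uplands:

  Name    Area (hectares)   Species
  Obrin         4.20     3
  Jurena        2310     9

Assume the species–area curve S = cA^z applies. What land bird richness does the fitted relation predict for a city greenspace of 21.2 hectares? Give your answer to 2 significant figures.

z = ln(9/3) / ln(2310/4.2) = 1.0986 / 6.3099 = 0.1741
c = 3 / 4.2^0.1741 = 3 / 1.284 = 2.337
S₃ = 2.337 × 21.2^0.1741 = 2.337 × 1.702 ≈ 3.977

4.0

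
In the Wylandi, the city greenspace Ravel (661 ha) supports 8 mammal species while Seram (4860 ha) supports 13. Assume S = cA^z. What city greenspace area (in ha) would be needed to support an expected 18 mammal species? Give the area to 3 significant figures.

z = ln(13/8) / ln(4860/661) = 0.4855 / 1.9950 = 0.2434
c = 8 / 661^0.2434 = 8 / 4.856 = 1.647
A = (18/1.647)^(1/0.2434) ⇒ ln A = ln(10.93)/0.2434 = 9.8260
A = e^9.8260 ≈ 18509 ha

18500 ha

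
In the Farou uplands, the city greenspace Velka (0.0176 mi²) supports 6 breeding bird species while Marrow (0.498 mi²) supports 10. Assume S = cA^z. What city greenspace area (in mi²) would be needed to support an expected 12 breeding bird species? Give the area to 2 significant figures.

z = ln(10/6) / ln(0.498/0.0176) = 0.5108 / 3.3427 = 0.1528
c = 6 / 0.0176^0.1528 = 6 / 0.5394 = 11.12
A = (12/11.12)^(1/0.1528) ⇒ ln A = ln(1.079)/0.1528 = 0.4959
A = e^0.4959 ≈ 1.642 mi²

1.6 mi²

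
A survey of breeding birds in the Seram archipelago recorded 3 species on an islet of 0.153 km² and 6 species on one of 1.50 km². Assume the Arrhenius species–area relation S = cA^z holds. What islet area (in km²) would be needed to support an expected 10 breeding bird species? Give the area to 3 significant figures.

8.07 km²

z = ln(6/3) / ln(1.5/0.153) = 0.6931 / 2.2828 = 0.3036
c = 3 / 0.153^0.3036 = 3 / 0.5655 = 5.305
A = (10/5.305)^(1/0.3036) ⇒ ln A = ln(1.885)/0.3036 = 2.0878
A = e^2.0878 ≈ 8.067 km²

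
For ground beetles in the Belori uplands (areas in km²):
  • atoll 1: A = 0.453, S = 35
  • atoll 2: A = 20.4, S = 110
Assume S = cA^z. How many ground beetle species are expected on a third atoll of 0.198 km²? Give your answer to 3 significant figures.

27.3

z = ln(110/35) / ln(20.4/0.453) = 1.1451 / 3.8074 = 0.3008
c = 35 / 0.453^0.3008 = 35 / 0.7881 = 44.41
S₃ = 44.41 × 0.198^0.3008 = 44.41 × 0.6144 ≈ 27.29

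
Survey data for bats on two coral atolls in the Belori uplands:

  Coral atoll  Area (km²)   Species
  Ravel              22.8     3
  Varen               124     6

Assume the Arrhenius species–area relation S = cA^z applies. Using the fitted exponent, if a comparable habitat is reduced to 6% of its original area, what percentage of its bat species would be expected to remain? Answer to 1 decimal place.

31.6%

z = ln(6/3) / ln(124/22.8) = 0.6931 / 1.6935 = 0.4093
S_new/S_old = (A_new/A_old)^z = 0.06^0.4093 = exp(0.4093 × -2.8134) = 0.3162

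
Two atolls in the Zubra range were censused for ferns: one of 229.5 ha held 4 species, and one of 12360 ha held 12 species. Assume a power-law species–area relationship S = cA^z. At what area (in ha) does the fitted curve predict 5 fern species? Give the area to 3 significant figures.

z = ln(12/4) / ln(12360/229.5) = 1.0986 / 3.9863 = 0.2756
c = 4 / 229.5^0.2756 = 4 / 4.473 = 0.8942
A = (5/0.8942)^(1/0.2756) ⇒ ln A = ln(5.592)/0.2756 = 6.2456
A = e^6.2456 ≈ 515.7 ha

516 ha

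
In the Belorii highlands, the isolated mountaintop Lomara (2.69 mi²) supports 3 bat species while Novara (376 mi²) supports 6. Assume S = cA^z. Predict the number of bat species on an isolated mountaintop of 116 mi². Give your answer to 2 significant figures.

z = ln(6/3) / ln(376/2.69) = 0.6931 / 4.9400 = 0.1403
c = 3 / 2.69^0.1403 = 3 / 1.149 = 2.611
S₃ = 2.611 × 116^0.1403 = 2.611 × 1.948 ≈ 5.087

5.1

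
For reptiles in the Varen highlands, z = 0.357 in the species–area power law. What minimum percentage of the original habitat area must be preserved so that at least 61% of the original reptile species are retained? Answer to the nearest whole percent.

Need (A_new/A_old)^0.357 = 0.61, so A_new/A_old = 0.61^(1/0.357) = 0.61^2.801
ln(A_new/A_old) = ln 0.61 / 0.357 = -0.4943 / 0.357 = -1.3846
A_new/A_old = e^-1.3846 ≈ 0.2504

25%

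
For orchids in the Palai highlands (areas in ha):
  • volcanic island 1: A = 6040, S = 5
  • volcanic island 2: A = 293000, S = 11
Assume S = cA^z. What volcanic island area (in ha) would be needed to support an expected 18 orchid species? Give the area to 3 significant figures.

3310000 ha

z = ln(11/5) / ln(293000/6040) = 0.7885 / 3.8818 = 0.2031
c = 5 / 6040^0.2031 = 5 / 5.861 = 0.853
A = (18/0.853)^(1/0.2031) ⇒ ln A = ln(21.1)/0.2031 = 15.0125
A = e^15.0125 ≈ 3310170 ha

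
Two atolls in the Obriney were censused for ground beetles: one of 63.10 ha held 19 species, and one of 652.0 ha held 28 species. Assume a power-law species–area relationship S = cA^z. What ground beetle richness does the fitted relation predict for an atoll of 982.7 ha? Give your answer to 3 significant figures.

z = ln(28/19) / ln(652/63.1) = 0.3878 / 2.3353 = 0.1660
c = 19 / 63.1^0.1660 = 19 / 1.99 = 9.547
S₃ = 9.547 × 982.7^0.1660 = 9.547 × 3.14 ≈ 29.97

30.0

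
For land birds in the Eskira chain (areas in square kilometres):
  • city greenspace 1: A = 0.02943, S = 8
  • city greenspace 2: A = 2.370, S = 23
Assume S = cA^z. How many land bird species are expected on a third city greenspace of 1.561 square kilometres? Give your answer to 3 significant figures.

z = ln(23/8) / ln(2.37/0.02943) = 1.0561 / 4.3886 = 0.2406
c = 8 / 0.02943^0.2406 = 8 / 0.4281 = 18.69
S₃ = 18.69 × 1.561^0.2406 = 18.69 × 1.113 ≈ 20.8

20.8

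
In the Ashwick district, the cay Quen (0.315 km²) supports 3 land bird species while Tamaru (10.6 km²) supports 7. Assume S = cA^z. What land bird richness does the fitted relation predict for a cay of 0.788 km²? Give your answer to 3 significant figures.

3.74

z = ln(7/3) / ln(10.6/0.315) = 0.8473 / 3.5160 = 0.2410
c = 3 / 0.315^0.2410 = 3 / 0.757 = 3.963
S₃ = 3.963 × 0.788^0.2410 = 3.963 × 0.9442 ≈ 3.742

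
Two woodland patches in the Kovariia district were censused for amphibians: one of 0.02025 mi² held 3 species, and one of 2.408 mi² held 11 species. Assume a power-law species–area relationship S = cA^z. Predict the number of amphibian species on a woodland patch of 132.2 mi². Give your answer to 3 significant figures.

z = ln(11/3) / ln(2.408/0.02025) = 1.2993 / 4.7784 = 0.2719
c = 3 / 0.02025^0.2719 = 3 / 0.3463 = 8.662
S₃ = 8.662 × 132.2^0.2719 = 8.662 × 3.774 ≈ 32.69

32.7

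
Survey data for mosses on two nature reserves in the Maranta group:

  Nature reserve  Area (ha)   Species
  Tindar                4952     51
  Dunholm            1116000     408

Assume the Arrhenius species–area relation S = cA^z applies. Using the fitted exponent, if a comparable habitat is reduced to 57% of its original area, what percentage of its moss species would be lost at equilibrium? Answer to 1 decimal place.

19.4%

z = ln(408/51) / ln(1116000/4952) = 2.0794 / 5.4177 = 0.3838
S_new/S_old = (A_new/A_old)^z = 0.57^0.3838 = exp(0.3838 × -0.5621) = 0.8059
Fraction lost = 1 − 0.8059 = 0.1941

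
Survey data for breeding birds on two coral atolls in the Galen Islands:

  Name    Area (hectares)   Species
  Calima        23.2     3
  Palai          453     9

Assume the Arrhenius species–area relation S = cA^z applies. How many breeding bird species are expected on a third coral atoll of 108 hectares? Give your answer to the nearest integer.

5

z = ln(9/3) / ln(453/23.2) = 1.0986 / 2.9717 = 0.3697
c = 3 / 23.2^0.3697 = 3 / 3.197 = 0.9383
S₃ = 0.9383 × 108^0.3697 = 0.9383 × 5.646 ≈ 5.297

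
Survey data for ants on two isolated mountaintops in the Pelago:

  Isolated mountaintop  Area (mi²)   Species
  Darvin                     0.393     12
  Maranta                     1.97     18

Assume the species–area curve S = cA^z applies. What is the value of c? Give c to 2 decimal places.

15.18

z = ln(S₂/S₁) / ln(A₂/A₁) = ln(18/12) / ln(1.97/0.393) = 0.4055 / 1.6120 = 0.2515
c = S₁ / A₁^z = 12 / 0.393^0.2515 = 12 / 0.7906 = 15.18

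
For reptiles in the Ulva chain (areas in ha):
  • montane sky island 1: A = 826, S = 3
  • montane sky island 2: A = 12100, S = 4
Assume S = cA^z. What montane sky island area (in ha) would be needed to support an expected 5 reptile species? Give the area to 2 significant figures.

97000 ha

z = ln(4/3) / ln(12100/826) = 0.2877 / 2.6844 = 0.1072
c = 3 / 826^0.1072 = 3 / 2.054 = 1.461
A = (5/1.461)^(1/0.1072) ⇒ ln A = ln(3.423)/0.1072 = 11.4831
A = e^11.4831 ≈ 97063 ha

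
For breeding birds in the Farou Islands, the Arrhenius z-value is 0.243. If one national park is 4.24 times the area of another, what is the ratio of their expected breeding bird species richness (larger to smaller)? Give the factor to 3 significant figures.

1.42

S₂/S₁ = (A₂/A₁)^z = 4.24^0.243
ln(S₂/S₁) = 0.243 × ln 4.24 = 0.243 × 1.4446 = 0.3510
S₂/S₁ = e^0.3510 ≈ 1.421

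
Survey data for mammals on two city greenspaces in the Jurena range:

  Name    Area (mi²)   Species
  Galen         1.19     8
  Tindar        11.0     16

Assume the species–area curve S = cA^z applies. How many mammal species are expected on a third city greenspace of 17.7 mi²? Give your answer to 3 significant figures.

z = ln(16/8) / ln(11/1.19) = 0.6931 / 2.2239 = 0.3117
c = 8 / 1.19^0.3117 = 8 / 1.056 = 7.578
S₃ = 7.578 × 17.7^0.3117 = 7.578 × 2.449 ≈ 18.56

18.6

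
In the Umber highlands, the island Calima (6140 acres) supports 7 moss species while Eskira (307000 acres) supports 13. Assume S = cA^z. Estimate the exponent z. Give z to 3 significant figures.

Taking logs: ln S = ln c + z ln A, so z = (ln S₂ − ln S₁)/(ln A₂ − ln A₁).
z = ln(13/7) / ln(307000/6140) = ln(1.857) / ln(50) = 0.6190 / 3.9120 = 0.1582

0.158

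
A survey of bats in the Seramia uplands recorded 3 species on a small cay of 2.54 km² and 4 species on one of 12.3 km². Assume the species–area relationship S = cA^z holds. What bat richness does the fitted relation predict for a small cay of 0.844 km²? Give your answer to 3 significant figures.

z = ln(4/3) / ln(12.3/2.54) = 0.2877 / 1.5774 = 0.1824
c = 3 / 2.54^0.1824 = 3 / 1.185 = 2.531
S₃ = 2.531 × 0.844^0.1824 = 2.531 × 0.9695 ≈ 2.454

2.45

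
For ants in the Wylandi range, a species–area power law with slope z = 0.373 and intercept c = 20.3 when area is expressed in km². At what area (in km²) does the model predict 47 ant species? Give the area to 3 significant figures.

47 = 20.3 × A^0.373  ⇒  A^0.373 = 47/20.3 = 2.315
ln A = ln(2.315) / 0.373 = 0.8395 / 0.373 = 2.2507
A = e^2.2507 ≈ 9.495 km²

9.49 km²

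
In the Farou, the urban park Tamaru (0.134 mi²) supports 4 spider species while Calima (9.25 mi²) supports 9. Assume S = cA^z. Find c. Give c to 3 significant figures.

z = ln(S₂/S₁) / ln(A₂/A₁) = ln(9/4) / ln(9.25/0.134) = 0.8109 / 4.2345 = 0.1915
c = S₁ / A₁^z = 4 / 0.134^0.1915 = 4 / 0.6805 = 5.878

5.88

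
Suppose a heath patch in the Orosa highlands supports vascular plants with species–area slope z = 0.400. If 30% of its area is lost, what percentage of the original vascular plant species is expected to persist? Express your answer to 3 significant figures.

S_new/S_old = (A_new/A_old)^z = 0.7^0.4
= exp(0.4 × ln 0.7) = exp(0.4 × -0.3567) = exp(-0.1427) ≈ 0.867

86.7%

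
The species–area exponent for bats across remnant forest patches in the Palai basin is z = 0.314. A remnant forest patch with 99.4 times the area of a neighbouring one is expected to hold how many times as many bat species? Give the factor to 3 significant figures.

S₂/S₁ = (A₂/A₁)^z = 99.4^0.314
ln(S₂/S₁) = 0.314 × ln 99.4 = 0.314 × 4.5992 = 1.4441
S₂/S₁ = e^1.4441 ≈ 4.238

4.24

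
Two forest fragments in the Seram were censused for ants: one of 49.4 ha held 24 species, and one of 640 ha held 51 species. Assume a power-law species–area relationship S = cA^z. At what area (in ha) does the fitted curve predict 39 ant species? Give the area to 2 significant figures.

260 ha

z = ln(51/24) / ln(640/49.4) = 0.7538 / 2.5615 = 0.2943
c = 24 / 49.4^0.2943 = 24 / 3.151 = 7.617
A = (39/7.617)^(1/0.2943) ⇒ ln A = ln(5.12)/0.2943 = 5.5498
A = e^5.5498 ≈ 257.2 ha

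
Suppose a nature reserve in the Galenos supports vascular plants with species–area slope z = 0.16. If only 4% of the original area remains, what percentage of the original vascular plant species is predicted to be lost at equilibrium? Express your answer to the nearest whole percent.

40%

S_new/S_old = (A_new/A_old)^z = 0.04^0.16
= exp(0.16 × ln 0.04) = exp(0.16 × -3.2189) = exp(-0.5150) ≈ 0.5975
Fraction lost = 1 − 0.5975 = 0.4025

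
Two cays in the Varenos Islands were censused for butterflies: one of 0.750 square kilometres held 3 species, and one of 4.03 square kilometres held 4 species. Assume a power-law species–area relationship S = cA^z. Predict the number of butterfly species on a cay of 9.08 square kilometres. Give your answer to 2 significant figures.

z = ln(4/3) / ln(4.03/0.75) = 0.2877 / 1.6814 = 0.1711
c = 3 / 0.75^0.1711 = 3 / 0.952 = 3.151
S₃ = 3.151 × 9.08^0.1711 = 3.151 × 1.459 ≈ 4.596

4.6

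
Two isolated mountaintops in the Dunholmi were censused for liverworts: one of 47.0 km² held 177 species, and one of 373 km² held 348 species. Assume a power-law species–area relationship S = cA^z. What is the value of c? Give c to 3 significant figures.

z = ln(S₂/S₁) / ln(A₂/A₁) = ln(348/177) / ln(373/47) = 0.6761 / 2.0714 = 0.3264
c = S₁ / A₁^z = 177 / 47^0.3264 = 177 / 3.513 = 50.38

50.4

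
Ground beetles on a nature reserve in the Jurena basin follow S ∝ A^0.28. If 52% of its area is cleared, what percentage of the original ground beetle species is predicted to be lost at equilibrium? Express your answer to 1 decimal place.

S_new/S_old = (A_new/A_old)^z = 0.48^0.28
= exp(0.28 × ln 0.48) = exp(0.28 × -0.7340) = exp(-0.2055) ≈ 0.8142
Fraction lost = 1 − 0.8142 = 0.1858

18.6%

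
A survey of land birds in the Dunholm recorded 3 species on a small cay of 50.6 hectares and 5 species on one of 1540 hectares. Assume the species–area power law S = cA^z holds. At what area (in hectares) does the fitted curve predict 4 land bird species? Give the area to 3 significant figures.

z = ln(5/3) / ln(1540/50.6) = 0.5108 / 3.4156 = 0.1496
c = 3 / 50.6^0.1496 = 3 / 1.798 = 1.668
A = (4/1.668)^(1/0.1496) ⇒ ln A = ln(2.398)/0.1496 = 5.8475
A = e^5.8475 ≈ 346.4 hectares

346 hectares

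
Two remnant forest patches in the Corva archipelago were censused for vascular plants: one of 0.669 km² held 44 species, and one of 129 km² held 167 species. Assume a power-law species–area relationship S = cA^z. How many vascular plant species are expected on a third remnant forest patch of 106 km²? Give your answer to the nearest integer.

z = ln(167/44) / ln(129/0.669) = 1.3338 / 5.2618 = 0.2535
c = 44 / 0.669^0.2535 = 44 / 0.9031 = 48.72
S₃ = 48.72 × 106^0.2535 = 48.72 × 3.261 ≈ 158.9

159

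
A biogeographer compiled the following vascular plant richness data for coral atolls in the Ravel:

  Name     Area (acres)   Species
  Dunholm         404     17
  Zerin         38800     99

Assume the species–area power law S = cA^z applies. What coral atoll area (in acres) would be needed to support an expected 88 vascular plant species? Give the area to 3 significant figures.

z = ln(99/17) / ln(38800/404) = 1.7619 / 4.5648 = 0.3860
c = 17 / 404^0.3860 = 17 / 10.14 = 1.677
A = (88/1.677)^(1/0.3860) ⇒ ln A = ln(52.49)/0.3860 = 10.2610
A = e^10.2610 ≈ 28596 acres

28600 acres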